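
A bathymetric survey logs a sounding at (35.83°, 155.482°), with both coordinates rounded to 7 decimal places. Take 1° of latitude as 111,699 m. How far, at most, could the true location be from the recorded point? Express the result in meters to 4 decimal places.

0.0072 meters

Rounding to 7 decimal places leaves each coordinate within ±5e-08° of the true value.
North–south component: 5e-08° × 111699 = 0.00558495 m.
E–W at 35.83°: 5e-08° × 111699 × cos 35.83° = 5e-08 × 111699 × 0.8108 ≈ 0.00452804 m.
Worst case both components are at the extreme and orthogonal: √(0.00558495² + 0.00452804²) ≈ 0.00718991 m.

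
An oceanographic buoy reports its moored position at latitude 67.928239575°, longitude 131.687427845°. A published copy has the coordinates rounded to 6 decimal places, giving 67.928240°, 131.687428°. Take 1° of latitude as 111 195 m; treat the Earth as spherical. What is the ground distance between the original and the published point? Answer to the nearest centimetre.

5 centimetres

Δlat = 67.928239575 − 67.928240 = -0.000000425°; Δlon = 131.687427845 − 131.687428 = -0.000000155°.
North–south shift: -0.000000425 × 111195 = -0.0472579 m.
East–west at this latitude: -0.000000155° × 111195 × cos 67.9282° ≈ -0.000000155 × 41783.5 = -0.00647644 m.
Hypotenuse of the two orthogonal shifts: √(0.0472579² + 0.00647644²) = 0.0476996 m.
That is 0.0476996 m = 4.77 cm.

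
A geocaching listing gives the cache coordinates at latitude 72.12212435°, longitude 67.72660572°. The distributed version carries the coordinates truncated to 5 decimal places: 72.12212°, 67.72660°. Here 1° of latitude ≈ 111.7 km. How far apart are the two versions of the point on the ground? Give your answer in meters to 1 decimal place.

0.5 meters

The latitude changed by +0.00000435° and the longitude by +0.00000572°.
North–south shift: 0.00000435 × 111700 = 0.485895 m.
E–W at 72.1221°: 0.00000572° × 111700 × cos 72.1221° = 0.00000572 × 111700 × 0.3070 ≈ 0.196143 m.
Distance: √(0.485895² + 0.196143²) ≈ 0.52399 m.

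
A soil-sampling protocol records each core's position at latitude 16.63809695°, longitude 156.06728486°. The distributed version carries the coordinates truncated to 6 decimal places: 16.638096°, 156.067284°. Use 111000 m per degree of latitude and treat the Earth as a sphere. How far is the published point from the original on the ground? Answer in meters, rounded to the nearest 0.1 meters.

0.1 meters

The latitude changed by +0.00000095° and the longitude by +0.00000086°.
N–S: 0.00000095° × 111000 m/° = 0.10545 m.
E–W at 16.6381°: 0.00000086° × 111000 × cos 16.6381° = 0.00000086 × 111000 × 0.9581 ≈ 0.0914633 m.
Hypotenuse of the two orthogonal shifts: √(0.10545² + 0.0914633²) = 0.13959 m.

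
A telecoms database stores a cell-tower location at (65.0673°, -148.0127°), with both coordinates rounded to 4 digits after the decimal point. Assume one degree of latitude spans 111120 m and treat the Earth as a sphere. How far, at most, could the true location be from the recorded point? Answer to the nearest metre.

6 metres

Rounding to 4 decimal places leaves each coordinate within ±5e-05° of the true value.
N–S: 5e-05° × 111120 m/° = 5.556 m.
East–west component at 65.0673°: 5e-05° × 111120 × cos 65.0673° ≈ 5e-05 × 46843 ≈ 2.34215 m.
Combining orthogonally: (5.556² + 2.34215²)^½ ≈ 6.02949 m.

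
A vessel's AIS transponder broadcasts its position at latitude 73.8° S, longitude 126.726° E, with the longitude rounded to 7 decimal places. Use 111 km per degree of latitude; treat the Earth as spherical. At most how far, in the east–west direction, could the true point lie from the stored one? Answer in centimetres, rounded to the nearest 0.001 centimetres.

Rounding to 7 decimal places leaves the longitude within ±5e-08° of the true value.
Parallels shrink by cos φ, so at 73.8° a degree of longitude is 111000 × 0.2790 ≈ 30968 m.
So at most 5e-08° × 30968 ≈ 0.0015484 m east–west.
That is 0.0015484 m = 0.15484 cm.

0.155 centimetres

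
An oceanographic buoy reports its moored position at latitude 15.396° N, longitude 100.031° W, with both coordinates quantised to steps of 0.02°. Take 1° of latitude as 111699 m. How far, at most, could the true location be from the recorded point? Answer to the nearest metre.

1552 metres

With a 0.02° grid the true value lies within half a step, ±0.02°/2 = ±0.01°, of the stored one.
N–S: 0.01° × 111699 m/° = 1116.99 m.
East–west component at 15.396°: 0.01° × 111699 × cos 15.396° ≈ 0.01 × 107691 ≈ 1076.91 m.
Combining orthogonally: (1116.99² + 1076.91²)^½ ≈ 1551.58 m.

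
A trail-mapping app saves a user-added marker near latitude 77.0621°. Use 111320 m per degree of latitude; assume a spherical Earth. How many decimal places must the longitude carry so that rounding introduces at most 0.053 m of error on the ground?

At 77.0621° one degree of longitude covers 111320 × cos 77.0621° ≈ 111320 × 0.2239 ≈ 24924 m.
With N decimal places the half-ulp bound is 0.5·10⁻ᴺ°, or 0.5·10⁻ᴺ × 24924 m on the ground.
Setting 12462 × 10⁻ᴺ ≤ 0.053 gives 10ᴺ ≥ 2.351e+05, i.e. N ≥ 5.37.
At 5 places the error can reach 0.125 m, but 6 places keeps it to 0.0125 m.

6 decimal places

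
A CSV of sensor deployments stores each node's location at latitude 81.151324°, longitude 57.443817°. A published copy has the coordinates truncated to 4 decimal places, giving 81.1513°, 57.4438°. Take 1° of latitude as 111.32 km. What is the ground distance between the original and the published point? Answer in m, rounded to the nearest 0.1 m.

2.7 m

The latitude changed by +0.000024° and the longitude by +0.000017°.
N–S: 0.000024° × 111320 m/° = 2.67168 m.
East–west at this latitude: 0.000017° × 111320 × cos 81.1513° ≈ 0.000017 × 17123.9 = 0.291106 m.
Distance: √(2.67168² + 0.291106²) ≈ 2.68749 m.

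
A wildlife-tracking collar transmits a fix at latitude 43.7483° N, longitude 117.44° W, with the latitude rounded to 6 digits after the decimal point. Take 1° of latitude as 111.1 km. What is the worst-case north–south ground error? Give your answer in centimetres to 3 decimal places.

Rounding to 6 decimal places leaves the latitude within ±5e-07° of the true value.
So the N–S error is at most 5e-07 × 111100 = 0.05555 m.
That is 0.05555 m = 5.555 cm.

5.555 centimetres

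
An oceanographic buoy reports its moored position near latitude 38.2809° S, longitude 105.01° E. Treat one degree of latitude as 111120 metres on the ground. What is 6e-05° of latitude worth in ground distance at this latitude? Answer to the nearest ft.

6e-05° × 111120 m/° = 6.6672 m.
Converting: 6.6672 m × 3.2808 ft/m ≈ 21.874 ft.

22 ft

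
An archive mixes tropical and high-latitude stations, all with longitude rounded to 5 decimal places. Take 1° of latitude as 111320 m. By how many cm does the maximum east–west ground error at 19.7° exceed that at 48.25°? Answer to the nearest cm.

15 cm

Rounding to 5 decimal places leaves the longitude within ±5e-06° of the true value.
Error at 19.7° = 5e-06° × 111320 × cos 19.7° ≈ 0.5566 × 0.9415 = 0.52402 m.
At 48.25°: 5e-06° × 111320 × cos 48.25° = 5e-06 × 111320 × 0.6659 ≈ 0.37063 m.
So the lower-latitude error exceeds the higher by 0.52402 − 0.37063 = 0.15339 m.
That is 0.153393 m = 15.339 cm.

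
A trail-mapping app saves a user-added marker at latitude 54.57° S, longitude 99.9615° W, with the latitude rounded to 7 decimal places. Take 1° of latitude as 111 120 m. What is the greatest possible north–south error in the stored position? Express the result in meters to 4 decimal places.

0.0056 meters

Rounding to 7 decimal places leaves the latitude within ±5e-08° of the true value.
North–south distance: 5e-08° × 111120 m/° = 0.005556 m.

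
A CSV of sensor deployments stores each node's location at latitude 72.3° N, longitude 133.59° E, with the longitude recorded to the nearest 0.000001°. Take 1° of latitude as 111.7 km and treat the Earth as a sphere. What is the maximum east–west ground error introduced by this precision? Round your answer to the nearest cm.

2 cm

Rounding to 6 decimal places leaves the longitude within ±5e-07° of the true value.
At latitude 72.3° a degree of longitude spans 111700 m × cos 72.3° = 111700 × 0.3040 ≈ 33960.5 m.
So at most 5e-07° × 33960.5 ≈ 0.0169802 m east–west.
That is 0.0169802 m = 1.698 cm.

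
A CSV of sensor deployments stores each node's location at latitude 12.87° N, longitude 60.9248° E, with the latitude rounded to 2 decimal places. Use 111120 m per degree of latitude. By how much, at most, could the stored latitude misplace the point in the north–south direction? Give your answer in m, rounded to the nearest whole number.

Rounding to 2 decimal places leaves the latitude within ±0.005° of the true value.
North–south distance: 0.005° × 111120 m/° = 555.6 m.

556 m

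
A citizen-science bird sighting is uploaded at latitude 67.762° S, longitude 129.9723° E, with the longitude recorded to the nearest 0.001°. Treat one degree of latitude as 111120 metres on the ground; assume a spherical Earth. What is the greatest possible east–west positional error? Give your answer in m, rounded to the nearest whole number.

Rounding to 3 decimal places leaves the longitude within ±0.0005° of the true value.
One degree of longitude at 67.762° is 111120 × cos 67.762° ≈ 111120 × 0.3785 = 42053.9 m.
So at most 0.0005° × 42053.9 ≈ 21.0269 m east–west.

21 m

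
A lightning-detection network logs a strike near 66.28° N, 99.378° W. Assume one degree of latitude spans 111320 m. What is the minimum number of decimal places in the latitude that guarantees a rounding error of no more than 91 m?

3 decimal places

One degree of latitude covers 111320 m.
Rounding to N decimal places gives at most 0.5 × 10⁻ᴺ degrees of error, i.e. 0.5 × 10⁻ᴺ × 111320 m.
Setting 55660 × 10⁻ᴺ ≤ 91 gives 10ᴺ ≥ 611.6, i.e. N ≥ 2.79.
So 3 decimal places suffice (55.7 m); 2 would allow up to 557 m.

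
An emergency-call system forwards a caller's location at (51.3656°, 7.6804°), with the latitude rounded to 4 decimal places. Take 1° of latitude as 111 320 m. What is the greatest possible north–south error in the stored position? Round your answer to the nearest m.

6 m

Rounding to 4 decimal places leaves the latitude within ±5e-05° of the true value.
Along the meridian that is 5e-05° × 111320 m/° = 5.566 m.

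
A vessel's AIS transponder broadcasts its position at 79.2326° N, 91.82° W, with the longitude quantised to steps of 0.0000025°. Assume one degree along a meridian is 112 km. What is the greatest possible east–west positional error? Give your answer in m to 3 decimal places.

0.026 m

With a 0.0000025° grid the true value lies within half a step, ±0.0000025°/2 = ±1.25e-06°, of the stored one.
Parallels shrink by cos φ, so at 79.2326° a degree of longitude is 112000 × 0.1868 ≈ 20924.1 m.
So at most 1.25e-06° × 20924.1 ≈ 0.0261551 m east–west.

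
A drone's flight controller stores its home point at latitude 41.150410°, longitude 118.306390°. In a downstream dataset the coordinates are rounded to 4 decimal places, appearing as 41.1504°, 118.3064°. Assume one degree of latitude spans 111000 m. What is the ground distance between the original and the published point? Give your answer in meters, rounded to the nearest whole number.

The latitude changed by +0.000010° and the longitude by -0.000010°.
N–S: 0.000010° × 111000 m/° = 1.11 m.
E–W at 41.1504°: -0.000010° × 111000 × cos 41.1504° = -0.000010 × 111000 × 0.7530 ≈ -0.835813 m.
Distance: √(1.11² + 0.835813²) ≈ 1.38949 m.

1 meters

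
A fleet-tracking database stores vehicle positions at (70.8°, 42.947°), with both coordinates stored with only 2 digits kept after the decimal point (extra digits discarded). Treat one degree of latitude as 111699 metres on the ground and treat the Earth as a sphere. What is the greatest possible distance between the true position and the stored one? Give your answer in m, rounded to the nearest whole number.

1176 m

Truncating at 2 decimal places can drop up to a full unit in the last place, so each coordinate may be off by as much as 0.01°.
N–S: 0.01° × 111699 m/° = 1116.99 m.
E–W at 70.8°: 0.01° × 111699 × cos 70.8° = 0.01 × 111699 × 0.3289 ≈ 367.341 m.
Combining orthogonally: (1116.99² + 367.341²)^½ ≈ 1175.84 m.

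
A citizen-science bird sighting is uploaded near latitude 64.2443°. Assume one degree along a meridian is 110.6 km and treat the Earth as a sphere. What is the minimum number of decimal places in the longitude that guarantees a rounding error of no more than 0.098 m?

6

At 64.2443° one degree of longitude covers 110600 × cos 64.2443° ≈ 110600 × 0.4345 ≈ 48059.6 m.
With N decimal places the half-ulp bound is 0.5·10⁻ᴺ°, or 0.5·10⁻ᴺ × 48059.6 m on the ground.
Need 0.5 × 48059.6 × 10⁻ᴺ ≤ 0.098 → 10⁻ᴺ ≤ 4.078e-06, so N ≥ 5.39.
At 5 places the error can reach 0.24 m, but 6 places keeps it to 0.024 m.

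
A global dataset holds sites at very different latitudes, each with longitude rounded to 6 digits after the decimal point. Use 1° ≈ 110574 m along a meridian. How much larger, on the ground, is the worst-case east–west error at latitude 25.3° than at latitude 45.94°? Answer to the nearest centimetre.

1 centimetres

Rounding to 6 decimal places leaves the longitude within ±5e-07° of the true value.
At 25.3°: 5e-07° × 110574 × cos 25.3° = 5e-07 × 110574 × 0.9041 ≈ 0.049984 m.
Error at 45.94° = 5e-07° × 110574 × cos 45.94° ≈ 0.055287 × 0.6954 = 0.038447 m.
Difference: 0.049984 − 0.038447 = 0.011537 m.
That is 0.0115368 m = 1.1537 cm.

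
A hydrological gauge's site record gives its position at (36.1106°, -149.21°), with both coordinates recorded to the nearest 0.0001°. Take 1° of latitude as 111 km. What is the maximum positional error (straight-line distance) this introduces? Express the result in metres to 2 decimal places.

Rounding to 4 decimal places leaves each coordinate within ±5e-05° of the true value.
North–south component: 5e-05° × 111000 = 5.55 m.
E–W at 36.1106°: 5e-05° × 111000 × cos 36.1106° = 5e-05 × 111000 × 0.8079 ≈ 4.48374 m.
The two errors are perpendicular, so the maximum displacement is √(5.55² + 4.48374²) ≈ 7.13487 m.

7.13 metres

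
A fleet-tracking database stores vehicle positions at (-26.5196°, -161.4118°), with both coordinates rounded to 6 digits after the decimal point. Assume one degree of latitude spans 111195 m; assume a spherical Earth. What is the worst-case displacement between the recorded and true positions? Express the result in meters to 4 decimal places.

0.0746 meters

Rounding to 6 decimal places leaves each coordinate within ±5e-07° of the true value.
North–south component: 5e-07° × 111195 = 0.0555975 m.
East–west component at 26.5196°: 5e-07° × 111195 × cos 26.5196° ≈ 5e-07 × 99495.2 ≈ 0.0497476 m.
Worst case both components are at the extreme and orthogonal: √(0.0555975² + 0.0497476²) ≈ 0.074605 m.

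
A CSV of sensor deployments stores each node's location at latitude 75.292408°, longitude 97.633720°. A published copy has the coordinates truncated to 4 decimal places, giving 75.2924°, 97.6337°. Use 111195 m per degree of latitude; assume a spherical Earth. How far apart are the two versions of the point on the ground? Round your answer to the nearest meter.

1 meters

The latitude changed by +0.000008° and the longitude by +0.000020°.
N–S: 0.000008° × 111195 m/° = 0.88956 m.
East–west at this latitude: 0.000020° × 111195 × cos 75.2924° ≈ 0.000020 × 28230.9 = 0.564618 m.
Distance: √(0.88956² + 0.564618²) ≈ 1.05362 m.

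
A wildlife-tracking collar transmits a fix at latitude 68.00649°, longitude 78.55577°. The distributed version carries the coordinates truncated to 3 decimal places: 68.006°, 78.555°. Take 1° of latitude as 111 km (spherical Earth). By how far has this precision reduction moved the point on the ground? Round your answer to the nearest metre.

63 metres

The latitude changed by +0.00049° and the longitude by +0.00077°.
N–S: 0.00049° × 111000 m/° = 54.39 m.
E–W at 68.006°: 0.00077° × 111000 × cos 68.006° = 0.00077 × 111000 × 0.3745 ≈ 32.0093 m.
Combined displacement = (54.39² + 32.0093²)^½ ≈ 63.11 m.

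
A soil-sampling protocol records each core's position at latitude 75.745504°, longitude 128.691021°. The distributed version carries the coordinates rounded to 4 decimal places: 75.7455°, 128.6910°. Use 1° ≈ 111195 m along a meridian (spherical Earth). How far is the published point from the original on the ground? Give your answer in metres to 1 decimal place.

0.7 metres

Δlat = 75.745504 − 75.7455 = +0.000004°; Δlon = 128.691021 − 128.6910 = +0.000021°.
N–S: 0.000004° × 111195 m/° = 0.44478 m.
E–W at 75.7455°: 0.000021° × 111195 × cos 75.7455° = 0.000021 × 111195 × 0.2462 ≈ 0.574969 m.
Hypotenuse of the two orthogonal shifts: √(0.44478² + 0.574969²) = 0.726924 m.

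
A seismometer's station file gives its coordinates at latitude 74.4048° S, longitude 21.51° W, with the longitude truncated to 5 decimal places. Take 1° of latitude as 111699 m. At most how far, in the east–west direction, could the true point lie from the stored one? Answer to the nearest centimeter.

30 centimeters

Truncating at 5 decimal places can drop up to a full unit in the last place, so the longitude may be off by as much as 1e-05°.
Parallels shrink by cos φ, so at 74.4048° a degree of longitude is 111699 × 0.2688 ≈ 30029.1 m.
So at most 1e-05° × 30029.1 ≈ 0.300291 m east–west.
That is 0.300291 m = 30.029 cm.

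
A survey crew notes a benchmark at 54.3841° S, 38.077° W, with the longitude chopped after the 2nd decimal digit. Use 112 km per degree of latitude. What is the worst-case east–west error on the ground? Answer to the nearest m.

Truncating at 2 decimal places can drop up to a full unit in the last place, so the longitude may be off by as much as 0.01°.
One degree of longitude at 54.3841° is 112000 × cos 54.3841° ≈ 112000 × 0.5823 = 65223 m.
East–west error: 0.01° × 65223 m/° ≈ 652.23 m.

652 m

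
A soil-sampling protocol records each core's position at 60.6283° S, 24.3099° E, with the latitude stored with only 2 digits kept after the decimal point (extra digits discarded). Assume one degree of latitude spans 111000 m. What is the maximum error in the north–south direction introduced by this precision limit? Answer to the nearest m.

Truncating at 2 decimal places can drop up to a full unit in the last place, so the latitude may be off by as much as 0.01°.
Along the meridian that is 0.01° × 111000 m/° = 1110 m.

1110 m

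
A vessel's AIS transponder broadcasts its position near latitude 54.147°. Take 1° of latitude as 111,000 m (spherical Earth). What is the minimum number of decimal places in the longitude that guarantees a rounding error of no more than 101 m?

At 54.147° one degree of longitude covers 111000 × cos 54.147° ≈ 111000 × 0.5857 ≈ 65013.6 m.
Rounding to N decimal places gives at most 0.5 × 10⁻ᴺ degrees of error, i.e. 0.5 × 10⁻ᴺ × 65013.6 m.
Setting 32506.8 × 10⁻ᴺ ≤ 101 gives 10ᴺ ≥ 321.8, i.e. N ≥ 2.51.
At 2 places the error can reach 325 m, but 3 places keeps it to 32.5 m.

3 decimal places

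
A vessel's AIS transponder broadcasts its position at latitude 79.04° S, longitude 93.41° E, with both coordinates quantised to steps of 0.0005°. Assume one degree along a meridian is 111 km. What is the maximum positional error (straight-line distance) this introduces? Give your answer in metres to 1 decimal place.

With a 0.0005° grid the true value lies within half a step, ±0.0005°/2 = ±0.00025°, of the stored one.
North–south component: 0.00025° × 111000 = 27.75 m.
Longitude error → 0.00025 × 111000 × cos 79.04° = 0.00025 × 111000 × 0.1901 ≈ 5.27593 m.
Worst case both components are at the extreme and orthogonal: √(27.75² + 5.27593²) ≈ 28.2471 m.

28.2 metres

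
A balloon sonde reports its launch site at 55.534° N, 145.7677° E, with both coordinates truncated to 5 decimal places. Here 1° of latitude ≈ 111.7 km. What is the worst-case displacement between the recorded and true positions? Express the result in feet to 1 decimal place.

Truncating at 5 decimal places can drop up to a full unit in the last place, so each coordinate may be off by as much as 1e-05°.
North–south component: 1e-05° × 111700 = 1.117 m.
East–west component at 55.534°: 1e-05° × 111700 × cos 55.534° ≈ 1e-05 × 63212.9 ≈ 0.632129 m.
Combining orthogonally: (1.117² + 0.632129²)^½ ≈ 1.28346 m.
In feet: 1.28346 m ÷ 0.3048 ≈ 4.2108 ft.

4.2 feet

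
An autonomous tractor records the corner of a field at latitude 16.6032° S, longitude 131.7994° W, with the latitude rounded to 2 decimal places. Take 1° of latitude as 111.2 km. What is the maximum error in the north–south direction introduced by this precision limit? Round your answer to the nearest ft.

Rounding to 2 decimal places leaves the latitude within ±0.005° of the true value.
North–south distance: 0.005° × 111200 m/° = 556 m.
Converting: 556 m × 3.2808 ft/m ≈ 1824.1 ft.

1824 ft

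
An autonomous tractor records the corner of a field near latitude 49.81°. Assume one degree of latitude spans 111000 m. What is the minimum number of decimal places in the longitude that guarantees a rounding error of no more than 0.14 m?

At 49.81° one degree of longitude covers 111000 × cos 49.81° ≈ 111000 × 0.6453 ≈ 71631 m.
With N decimal places the half-ulp bound is 0.5·10⁻ᴺ°, or 0.5·10⁻ᴺ × 71631 m on the ground.
Setting 35815.5 × 10⁻ᴺ ≤ 0.14 gives 10ᴺ ≥ 2.558e+05, i.e. N ≥ 5.41.
At 5 places the error can reach 0.358 m, but 6 places keeps it to 0.0358 m.

6 decimal places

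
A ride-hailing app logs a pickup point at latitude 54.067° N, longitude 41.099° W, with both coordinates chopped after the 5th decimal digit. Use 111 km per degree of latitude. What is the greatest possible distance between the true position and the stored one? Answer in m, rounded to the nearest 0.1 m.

Truncating at 5 decimal places can drop up to a full unit in the last place, so each coordinate may be off by as much as 1e-05°.
North–south component: 1e-05° × 111000 = 1.11 m.
East–west component at 54.067°: 1e-05° × 111000 × cos 54.067° ≈ 1e-05 × 65139.1 ≈ 0.651391 m.
Worst case both components are at the extreme and orthogonal: √(1.11² + 0.651391²) ≈ 1.28702 m.

1.3 m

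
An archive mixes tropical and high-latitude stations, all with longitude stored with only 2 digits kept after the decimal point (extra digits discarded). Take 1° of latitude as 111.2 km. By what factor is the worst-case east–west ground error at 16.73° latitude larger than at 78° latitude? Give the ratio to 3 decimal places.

4.606

Truncating at 2 decimal places can drop up to a full unit in the last place, so the longitude may be off by as much as 0.01°.
Error at 16.73° = 0.01° × 111200 × cos 16.73° ≈ 1112 × 0.9577 = 1064.9 m.
At 78°: 0.01° × 111200 × cos 78° = 0.01 × 111200 × 0.2079 ≈ 231.2 m.
The ratio reduces to cos 16.73° / cos 78° = 0.9577/0.2079 ≈ 4.6061.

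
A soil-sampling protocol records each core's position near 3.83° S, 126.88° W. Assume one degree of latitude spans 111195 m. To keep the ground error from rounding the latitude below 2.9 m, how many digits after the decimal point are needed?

5

One degree of latitude covers 111195 m.
With N decimal places the half-ulp bound is 0.5·10⁻ᴺ°, or 0.5·10⁻ᴺ × 111195 m on the ground.
Need 0.5 × 111195 × 10⁻ᴺ ≤ 2.9 → 10⁻ᴺ ≤ 5.216e-05, so N ≥ 4.28.
So 5 decimal places suffice (0.556 m); 4 would allow up to 5.56 m.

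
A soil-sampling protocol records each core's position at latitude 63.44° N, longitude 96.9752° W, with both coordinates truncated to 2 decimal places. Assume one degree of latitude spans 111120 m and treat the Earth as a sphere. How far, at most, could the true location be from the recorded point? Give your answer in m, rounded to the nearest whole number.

Truncating at 2 decimal places can drop up to a full unit in the last place, so each coordinate may be off by as much as 0.01°.
N–S: 0.01° × 111120 m/° = 1111.2 m.
East–west component at 63.44°: 0.01° × 111120 × cos 63.44° ≈ 0.01 × 49685.6 ≈ 496.856 m.
The two errors are perpendicular, so the maximum displacement is √(1111.2² + 496.856²) ≈ 1217.22 m.

1217 m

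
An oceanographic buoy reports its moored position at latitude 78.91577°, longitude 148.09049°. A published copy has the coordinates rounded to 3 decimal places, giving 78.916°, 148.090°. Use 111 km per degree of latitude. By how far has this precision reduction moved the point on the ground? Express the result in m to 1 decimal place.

The latitude changed by -0.00023° and the longitude by +0.00049°.
North–south shift: -0.00023 × 111000 = -25.53 m.
E–W at 78.916°: 0.00049° × 111000 × cos 78.916° = 0.00049 × 111000 × 0.1922 ≈ 10.4564 m.
Combined displacement = (25.53² + 10.4564²)^½ ≈ 27.5883 m.

27.6 m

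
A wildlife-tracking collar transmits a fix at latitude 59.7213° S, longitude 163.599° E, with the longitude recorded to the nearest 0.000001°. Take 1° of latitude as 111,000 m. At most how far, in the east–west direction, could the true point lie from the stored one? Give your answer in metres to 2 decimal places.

0.03 metres

Rounding to 6 decimal places leaves the longitude within ±5e-07° of the true value.
Parallels shrink by cos φ, so at 59.7213° a degree of longitude is 111000 × 0.5042 ≈ 55966.9 m.
So at most 5e-07° × 55966.9 ≈ 0.0279835 m east–west.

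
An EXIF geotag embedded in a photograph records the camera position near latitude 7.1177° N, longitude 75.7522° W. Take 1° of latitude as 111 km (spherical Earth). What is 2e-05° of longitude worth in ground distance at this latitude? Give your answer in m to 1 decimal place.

2e-05° of longitude at 7.1177° is 2e-05 × 111000 × cos 7.1177° ≈ 2e-05 × 110145 = 2.20289 m.

2.2 m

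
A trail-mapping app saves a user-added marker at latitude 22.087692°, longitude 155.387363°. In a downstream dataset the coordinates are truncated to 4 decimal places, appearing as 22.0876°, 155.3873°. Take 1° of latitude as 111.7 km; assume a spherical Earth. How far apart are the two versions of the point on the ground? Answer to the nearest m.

The latitude changed by +0.000092° and the longitude by +0.000063°.
North–south shift: 0.000092 × 111700 = 10.2764 m.
East–west at this latitude: 0.000063° × 111700 × cos 22.0876° ≈ 0.000063 × 103502 = 6.52065 m.
Distance: √(10.2764² + 6.52065²) ≈ 12.1706 m.

12 m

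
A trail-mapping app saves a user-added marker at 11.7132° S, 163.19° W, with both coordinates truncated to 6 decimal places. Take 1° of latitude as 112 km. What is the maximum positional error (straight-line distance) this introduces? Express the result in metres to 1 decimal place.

Truncating at 6 decimal places can drop up to a full unit in the last place, so each coordinate may be off by as much as 1e-06°.
North–south component: 1e-06° × 112000 = 0.112 m.
East–west component at 11.7132°: 1e-06° × 112000 × cos 11.7132° ≈ 1e-06 × 109668 ≈ 0.109668 m.
Worst case both components are at the extreme and orthogonal: √(0.112² + 0.109668²) ≈ 0.156751 m.

0.2 metres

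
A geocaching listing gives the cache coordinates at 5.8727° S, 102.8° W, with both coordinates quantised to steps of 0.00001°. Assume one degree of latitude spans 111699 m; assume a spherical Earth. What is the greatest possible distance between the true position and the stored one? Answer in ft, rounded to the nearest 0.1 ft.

2.6 ft

With a 0.00001° grid the true value lies within half a step, ±0.00001°/2 = ±5e-06°, of the stored one.
North–south component: 5e-06° × 111699 = 0.558495 m.
E–W at 5.8727°: 5e-06° × 111699 × cos 5.8727° = 5e-06 × 111699 × 0.9948 ≈ 0.555564 m.
Worst case both components are at the extreme and orthogonal: √(0.558495² + 0.555564²) ≈ 0.787761 m.
In feet: 0.787761 m ÷ 0.3048 ≈ 2.5845 ft.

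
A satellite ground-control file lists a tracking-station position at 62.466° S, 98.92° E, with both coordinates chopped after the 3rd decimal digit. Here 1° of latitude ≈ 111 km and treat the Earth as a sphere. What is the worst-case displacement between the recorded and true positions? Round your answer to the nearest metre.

Truncating at 3 decimal places can drop up to a full unit in the last place, so each coordinate may be off by as much as 0.001°.
North–south component: 0.001° × 111000 = 111 m.
East–west component at 62.466°: 0.001° × 111000 × cos 62.466° ≈ 0.001 × 51312.5 ≈ 51.3125 m.
Worst case both components are at the extreme and orthogonal: √(111² + 51.3125²) ≈ 122.286 m.

122 metres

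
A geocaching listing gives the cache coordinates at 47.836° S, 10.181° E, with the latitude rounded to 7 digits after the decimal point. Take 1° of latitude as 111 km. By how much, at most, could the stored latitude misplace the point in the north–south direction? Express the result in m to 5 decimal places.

0.00555 m

Rounding to 7 decimal places leaves the latitude within ±5e-08° of the true value.
North–south distance: 5e-08° × 111000 m/° = 0.00555 m.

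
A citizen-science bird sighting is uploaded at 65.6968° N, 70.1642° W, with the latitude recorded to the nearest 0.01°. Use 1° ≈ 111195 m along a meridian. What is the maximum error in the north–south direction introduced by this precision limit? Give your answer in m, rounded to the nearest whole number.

Rounding to 2 decimal places leaves the latitude within ±0.005° of the true value.
North–south distance: 0.005° × 111195 m/° = 555.975 m.

556 m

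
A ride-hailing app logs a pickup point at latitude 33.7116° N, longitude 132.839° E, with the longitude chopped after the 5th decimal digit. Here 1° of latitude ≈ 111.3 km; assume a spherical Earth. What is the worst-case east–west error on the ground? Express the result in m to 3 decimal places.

0.926 m

Truncating at 5 decimal places can drop up to a full unit in the last place, so the longitude may be off by as much as 1e-05°.
Parallels shrink by cos φ, so at 33.7116° a degree of longitude is 111300 × 0.8318 ≈ 92584 m.
Maximum E–W displacement: 1e-05 × 92584 = 0.92584 m.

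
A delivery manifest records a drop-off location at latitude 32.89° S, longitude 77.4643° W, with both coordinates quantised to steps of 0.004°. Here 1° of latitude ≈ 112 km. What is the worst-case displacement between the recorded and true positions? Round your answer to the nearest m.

With a 0.004° grid the true value lies within half a step, ±0.004°/2 = ±0.002°, of the stored one.
Latitude error → 0.002 × 112000 = 224 m along the meridian.
East–west component at 32.89°: 0.002° × 112000 × cos 32.89° ≈ 0.002 × 94048 ≈ 188.096 m.
Worst case both components are at the extreme and orthogonal: √(224² + 188.096²) ≈ 292.5 m.

292 m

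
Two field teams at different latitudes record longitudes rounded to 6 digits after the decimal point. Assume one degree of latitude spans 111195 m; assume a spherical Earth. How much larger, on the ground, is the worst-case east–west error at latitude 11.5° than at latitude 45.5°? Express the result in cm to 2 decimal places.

1.55 cm

Rounding to 6 decimal places leaves the longitude within ±5e-07° of the true value.
Error at 11.5° = 5e-07° × 111195 × cos 11.5° ≈ 0.055597 × 0.9799 = 0.054481 m.
At 45.5°: 5e-07° × 111195 × cos 45.5° = 5e-07 × 111195 × 0.7009 ≈ 0.038969 m.
Difference: 0.054481 − 0.038969 = 0.015513 m.
That is 0.0155126 m = 1.5513 cm.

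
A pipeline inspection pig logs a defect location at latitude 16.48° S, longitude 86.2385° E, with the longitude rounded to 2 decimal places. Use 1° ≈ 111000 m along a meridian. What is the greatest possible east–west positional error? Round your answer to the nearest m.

532 m

Rounding to 2 decimal places leaves the longitude within ±0.005° of the true value.
One degree of longitude at 16.48° is 111000 × cos 16.48° ≈ 111000 × 0.9589 = 106440 m.
So at most 0.005° × 106440 ≈ 532.2 m east–west.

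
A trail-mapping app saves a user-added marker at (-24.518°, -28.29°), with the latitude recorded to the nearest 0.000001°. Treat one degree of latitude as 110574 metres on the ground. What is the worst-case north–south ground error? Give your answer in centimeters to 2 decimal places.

Rounding to 6 decimal places leaves the latitude within ±5e-07° of the true value.
Along the meridian that is 5e-07° × 110574 m/° = 0.055287 m.
That is 0.055287 m = 5.5287 cm.

5.53 centimeters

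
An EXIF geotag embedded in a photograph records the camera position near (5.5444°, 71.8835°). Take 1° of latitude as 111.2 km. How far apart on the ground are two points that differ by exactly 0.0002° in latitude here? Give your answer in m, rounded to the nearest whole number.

22 m

0.0002° × 111200 m/° = 22.24 m.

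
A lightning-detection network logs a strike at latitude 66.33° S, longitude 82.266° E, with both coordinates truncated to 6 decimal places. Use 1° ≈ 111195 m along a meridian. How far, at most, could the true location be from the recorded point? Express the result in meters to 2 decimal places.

0.12 meters

Truncating at 6 decimal places can drop up to a full unit in the last place, so each coordinate may be off by as much as 1e-06°.
Latitude error → 1e-06 × 111195 = 0.111195 m along the meridian.
E–W at 66.33°: 1e-06° × 111195 × cos 66.33° = 1e-06 × 111195 × 0.4015 ≈ 0.0446413 m.
Worst case both components are at the extreme and orthogonal: √(0.111195² + 0.0446413²) ≈ 0.119821 m.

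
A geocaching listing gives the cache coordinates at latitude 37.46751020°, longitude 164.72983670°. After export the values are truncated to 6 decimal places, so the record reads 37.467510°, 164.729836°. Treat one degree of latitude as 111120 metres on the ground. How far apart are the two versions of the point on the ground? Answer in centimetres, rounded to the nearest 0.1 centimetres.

The latitude changed by +0.00000020° and the longitude by +0.00000070°.
N–S: 0.00000020° × 111120 m/° = 0.022224 m.
E–W at 37.4675°: 0.00000070° × 111120 × cos 37.4675° = 0.00000070 × 111120 × 0.7937 ≈ 0.061737 m.
Hypotenuse of the two orthogonal shifts: √(0.022224² + 0.061737²) = 0.0656153 m.
That is 0.0656153 m = 6.5615 cm.

6.6 centimetres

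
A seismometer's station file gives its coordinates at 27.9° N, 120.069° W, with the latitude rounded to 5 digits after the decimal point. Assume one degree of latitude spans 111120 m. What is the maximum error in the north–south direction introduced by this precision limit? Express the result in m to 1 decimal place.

Rounding to 5 decimal places leaves the latitude within ±5e-06° of the true value.
North–south distance: 5e-06° × 111120 m/° = 0.5556 m.

0.6 m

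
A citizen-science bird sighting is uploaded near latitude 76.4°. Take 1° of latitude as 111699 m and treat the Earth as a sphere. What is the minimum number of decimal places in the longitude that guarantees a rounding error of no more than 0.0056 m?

At 76.4° one degree of longitude covers 111699 × cos 76.4° ≈ 111699 × 0.2351 ≈ 26265.1 m.
N decimal places → at most half a unit in the last place, 0.5 × 10⁻ᴺ° = 26265.1/2 × 10⁻ᴺ m.
Need 0.5 × 26265.1 × 10⁻ᴺ ≤ 0.0056 → 10⁻ᴺ ≤ 4.264e-07, so N ≥ 6.37.
So 7 decimal places suffice (0.00131 m); 6 would allow up to 0.0131 m.

7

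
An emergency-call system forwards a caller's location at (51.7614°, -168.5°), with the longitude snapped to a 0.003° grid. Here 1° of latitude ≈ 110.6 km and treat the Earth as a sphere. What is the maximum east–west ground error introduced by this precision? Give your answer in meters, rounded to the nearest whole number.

With a 0.003° grid the true value lies within half a step, ±0.003°/2 = ±0.0015°, of the stored one.
One degree of longitude at 51.7614° is 110600 × cos 51.7614° ≈ 110600 × 0.6189 = 68454.5 m.
Maximum E–W displacement: 0.0015 × 68454.5 = 102.682 m.

103 meters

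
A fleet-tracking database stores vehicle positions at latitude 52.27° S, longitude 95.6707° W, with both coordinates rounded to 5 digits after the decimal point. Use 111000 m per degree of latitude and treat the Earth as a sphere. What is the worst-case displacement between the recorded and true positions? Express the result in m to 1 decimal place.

Rounding to 5 decimal places leaves each coordinate within ±5e-06° of the true value.
North–south component: 5e-06° × 111000 = 0.555 m.
E–W at 52.27°: 5e-06° × 111000 × cos 52.27° = 5e-06 × 111000 × 0.6119 ≈ 0.339627 m.
Worst case both components are at the extreme and orthogonal: √(0.555² + 0.339627²) ≈ 0.65067 m.

0.7 m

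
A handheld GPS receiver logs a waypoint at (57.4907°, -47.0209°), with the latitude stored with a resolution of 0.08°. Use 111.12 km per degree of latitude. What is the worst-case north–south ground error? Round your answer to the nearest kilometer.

With a 0.08° grid the true value lies within half a step, ±0.08°/2 = ±0.04°, of the stored one.
Along the meridian that is 0.04° × 111120 m/° = 4444.8 m.
That is 4444.8 m = 4.4448 km.

4 kilometers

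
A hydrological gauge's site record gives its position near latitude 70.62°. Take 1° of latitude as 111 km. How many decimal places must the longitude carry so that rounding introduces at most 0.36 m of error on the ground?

5

At 70.62° one degree of longitude covers 111000 × cos 70.62° ≈ 111000 × 0.3318 ≈ 36833.3 m.
With N decimal places the half-ulp bound is 0.5·10⁻ᴺ°, or 0.5·10⁻ᴺ × 36833.3 m on the ground.
Need 0.5 × 36833.3 × 10⁻ᴺ ≤ 0.36 → 10⁻ᴺ ≤ 1.955e-05, so N ≥ 4.71.
So 5 decimal places suffice (0.184 m); 4 would allow up to 1.84 m.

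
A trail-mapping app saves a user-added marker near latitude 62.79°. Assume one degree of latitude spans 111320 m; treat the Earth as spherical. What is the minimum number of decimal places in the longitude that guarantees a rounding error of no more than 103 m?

At 62.79° one degree of longitude covers 111320 × cos 62.79° ≈ 111320 × 0.4573 ≈ 50901.4 m.
N decimal places → at most half a unit in the last place, 0.5 × 10⁻ᴺ° = 50901.4/2 × 10⁻ᴺ m.
Setting 25450.7 × 10⁻ᴺ ≤ 103 gives 10ᴺ ≥ 247.1, i.e. N ≥ 2.39.
At 2 places the error can reach 255 m, but 3 places keeps it to 25.5 m.

3 decimal places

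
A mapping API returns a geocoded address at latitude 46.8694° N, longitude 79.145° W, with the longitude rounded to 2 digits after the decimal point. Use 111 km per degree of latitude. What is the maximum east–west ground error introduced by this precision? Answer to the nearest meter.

Rounding to 2 decimal places leaves the longitude within ±0.005° of the true value.
Parallels shrink by cos φ, so at 46.8694° a degree of longitude is 111000 × 0.6837 ≈ 75886.7 m.
Maximum E–W displacement: 0.005 × 75886.7 = 379.433 m.

379 meters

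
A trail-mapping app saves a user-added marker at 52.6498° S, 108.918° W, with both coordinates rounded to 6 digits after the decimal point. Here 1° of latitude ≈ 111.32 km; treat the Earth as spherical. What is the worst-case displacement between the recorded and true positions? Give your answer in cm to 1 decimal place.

Rounding to 6 decimal places leaves each coordinate within ±5e-07° of the true value.
North–south component: 5e-07° × 111320 = 0.05566 m.
E–W at 52.6498°: 5e-07° × 111320 × cos 52.6498° = 5e-07 × 111320 × 0.6067 ≈ 0.0337681 m.
Worst case both components are at the extreme and orthogonal: √(0.05566² + 0.0337681²) ≈ 0.0651024 m.
That is 0.0651024 m = 6.5102 cm.

6.5 cm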